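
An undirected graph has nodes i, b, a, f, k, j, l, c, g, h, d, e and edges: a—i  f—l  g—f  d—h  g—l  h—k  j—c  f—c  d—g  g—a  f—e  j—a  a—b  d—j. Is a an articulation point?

Yes

Deleting a raises the number of components from 1 to 3, so a is a cut vertex.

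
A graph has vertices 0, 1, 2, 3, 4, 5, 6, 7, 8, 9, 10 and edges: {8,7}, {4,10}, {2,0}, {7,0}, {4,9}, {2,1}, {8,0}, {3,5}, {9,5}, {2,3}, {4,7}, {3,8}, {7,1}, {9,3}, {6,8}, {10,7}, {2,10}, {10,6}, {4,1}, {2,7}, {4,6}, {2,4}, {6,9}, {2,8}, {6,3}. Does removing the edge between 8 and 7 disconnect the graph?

After removing 8–7, the path 8-2-7 still connects them, so the edge is not a bridge.

No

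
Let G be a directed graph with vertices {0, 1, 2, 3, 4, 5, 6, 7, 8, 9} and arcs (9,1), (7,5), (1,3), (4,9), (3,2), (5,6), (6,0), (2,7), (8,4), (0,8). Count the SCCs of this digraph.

1

{0, 1, 2, 3, 4, 5, 6, 7, 8, 9} are all mutually reachable — one SCC of size 10.
That gives 1 strongly connected component.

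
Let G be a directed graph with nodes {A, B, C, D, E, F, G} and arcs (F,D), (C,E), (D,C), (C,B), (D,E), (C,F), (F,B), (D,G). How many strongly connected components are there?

{C, D, F} are all mutually reachable — one SCC of size 3.
{G} is an SCC by itself.
{E} is an SCC by itself.
{B} is an SCC by itself.
{A} is an SCC by itself.
That gives 5 strongly connected components.

5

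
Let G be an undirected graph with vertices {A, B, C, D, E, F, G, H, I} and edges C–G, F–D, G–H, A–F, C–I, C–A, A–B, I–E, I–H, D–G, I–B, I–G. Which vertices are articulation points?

Removing I increases the component count from 1 to 2, so I is a cut vertex.
By contrast removing A leaves 1 component; it is not a cut vertex. No other vertex is a cut vertex either.

I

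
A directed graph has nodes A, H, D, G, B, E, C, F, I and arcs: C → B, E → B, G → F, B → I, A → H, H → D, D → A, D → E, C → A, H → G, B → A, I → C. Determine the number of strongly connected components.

{A, B, C, D, E, H, I} are all mutually reachable — one SCC of size 7.
{G} is an SCC by itself.
{F} is an SCC by itself.
That gives 3 strongly connected components.

3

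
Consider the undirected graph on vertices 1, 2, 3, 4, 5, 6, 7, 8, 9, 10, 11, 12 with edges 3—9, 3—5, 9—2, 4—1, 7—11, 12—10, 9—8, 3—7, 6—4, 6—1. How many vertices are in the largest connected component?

Starting from 10 we can reach 10, 12. That is one component of size 2.
Starting from 1 we can reach 1, 4, 6. That is one component of size 3.
Starting from 2 we can reach 2, 3, 5, 7, 8, 9, 11. That is one component of size 7.
The largest has 7 vertices.

7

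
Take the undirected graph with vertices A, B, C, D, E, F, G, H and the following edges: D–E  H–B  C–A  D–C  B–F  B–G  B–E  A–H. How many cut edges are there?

2

The edges on the cycle D-C-A-H-B-E-D are not bridges since each lies on that cycle.
But removing B–G disconnects B from G; removing B–F disconnects B from F — these are bridges.
That makes 2 bridges.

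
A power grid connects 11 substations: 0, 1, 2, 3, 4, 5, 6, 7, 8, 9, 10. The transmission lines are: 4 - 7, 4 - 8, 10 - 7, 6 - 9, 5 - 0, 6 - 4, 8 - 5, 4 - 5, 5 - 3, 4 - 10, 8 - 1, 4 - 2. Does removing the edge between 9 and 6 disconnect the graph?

Removing 9 - 6 leaves no path between 9 and 6: the component count goes from 1 to 2. So it is a bridge.

Yes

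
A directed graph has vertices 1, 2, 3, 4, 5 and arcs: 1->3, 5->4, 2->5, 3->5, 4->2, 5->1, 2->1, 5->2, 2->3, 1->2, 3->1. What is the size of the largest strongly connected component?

5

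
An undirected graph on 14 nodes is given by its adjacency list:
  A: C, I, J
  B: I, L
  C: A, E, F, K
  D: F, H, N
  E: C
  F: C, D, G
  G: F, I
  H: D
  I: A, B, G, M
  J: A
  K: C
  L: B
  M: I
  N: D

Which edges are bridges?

A-J, B-I, B-L, C-E, C-K, D-F, D-H, D-N, I-M

The edges on the cycle F-C-A-I-G-F are not bridges since each lies on that cycle.
But removing N-D disconnects N from D; removing C-K disconnects C from K; removing A-J disconnects A from J; removing I-B disconnects I from B — these are bridges.
In total 9 edges are bridges.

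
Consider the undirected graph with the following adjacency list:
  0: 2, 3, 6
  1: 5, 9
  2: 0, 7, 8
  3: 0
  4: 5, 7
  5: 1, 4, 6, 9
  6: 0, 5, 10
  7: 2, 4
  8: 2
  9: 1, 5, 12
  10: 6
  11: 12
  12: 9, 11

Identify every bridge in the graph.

The edges on the cycle 4-7-2-0-6-5-4 are not bridges since each lies on that cycle.
But removing 11-12 disconnects 11 from 12; removing 3-0 disconnects 3 from 0; removing 10-6 disconnects 10 from 6; removing 9-12 disconnects 9 from 12 — these are bridges.
In total 5 edges are bridges.

0-3, 10-6, 11-12, 12-9, 2-8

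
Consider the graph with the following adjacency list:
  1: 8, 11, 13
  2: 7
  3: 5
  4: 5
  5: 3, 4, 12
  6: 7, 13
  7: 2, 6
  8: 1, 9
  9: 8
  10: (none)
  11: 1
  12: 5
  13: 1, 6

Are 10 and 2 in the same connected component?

The component containing 10 is {10}, and 2 is not in it.

No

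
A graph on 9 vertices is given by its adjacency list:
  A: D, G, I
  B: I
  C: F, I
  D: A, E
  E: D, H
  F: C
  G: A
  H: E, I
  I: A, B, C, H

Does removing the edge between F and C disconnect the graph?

Removing F-C leaves no path between F and C: the component count goes from 1 to 2. So it is a bridge.

Yes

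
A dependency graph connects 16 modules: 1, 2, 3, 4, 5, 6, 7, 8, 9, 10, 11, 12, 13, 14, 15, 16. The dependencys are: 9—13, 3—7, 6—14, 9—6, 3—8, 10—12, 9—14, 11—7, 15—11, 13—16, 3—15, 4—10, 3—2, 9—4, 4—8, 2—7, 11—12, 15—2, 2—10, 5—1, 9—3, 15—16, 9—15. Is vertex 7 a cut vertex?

Deleting 7 leaves 2 components (was 2), so 7 is not a cut vertex.

No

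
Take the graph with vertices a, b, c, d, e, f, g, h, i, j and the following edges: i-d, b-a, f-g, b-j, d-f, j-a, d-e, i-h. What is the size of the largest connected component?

6

c is isolated — a component by itself.
Starting from a we can reach a, b, j. That is one component of size 3.
Starting from d we can reach d, e, f, g, h, i. That is one component of size 6.
The largest has 6 vertices.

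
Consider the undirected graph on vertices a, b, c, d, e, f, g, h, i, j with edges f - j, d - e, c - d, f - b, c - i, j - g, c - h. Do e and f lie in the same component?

No

The component containing e is {c, d, e, h, i}, and f is not in it.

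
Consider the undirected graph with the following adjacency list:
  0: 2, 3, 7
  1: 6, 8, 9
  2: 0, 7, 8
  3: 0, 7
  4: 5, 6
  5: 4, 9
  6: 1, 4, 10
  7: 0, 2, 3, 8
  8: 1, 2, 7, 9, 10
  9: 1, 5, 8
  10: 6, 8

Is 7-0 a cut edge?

After removing 7-0, the path 7-2-0 still connects them, so the edge is not a bridge.

No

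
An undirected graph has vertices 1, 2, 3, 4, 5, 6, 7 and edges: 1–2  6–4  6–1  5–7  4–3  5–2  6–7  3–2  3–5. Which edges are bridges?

The edges on the cycle 6-1-2-3-4-6 are not bridges since each lies on that cycle.
Every edge lies on some cycle, so there are no bridges.

none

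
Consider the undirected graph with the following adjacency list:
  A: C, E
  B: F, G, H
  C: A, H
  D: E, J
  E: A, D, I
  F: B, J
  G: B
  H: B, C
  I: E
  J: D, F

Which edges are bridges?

B-G, E-I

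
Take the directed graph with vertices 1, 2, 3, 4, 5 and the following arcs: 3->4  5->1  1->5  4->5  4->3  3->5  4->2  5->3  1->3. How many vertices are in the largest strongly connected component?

{1, 3, 4, 5} are all mutually reachable — one SCC of size 4.
{2} is an SCC by itself.
The largest has 4 vertices.

4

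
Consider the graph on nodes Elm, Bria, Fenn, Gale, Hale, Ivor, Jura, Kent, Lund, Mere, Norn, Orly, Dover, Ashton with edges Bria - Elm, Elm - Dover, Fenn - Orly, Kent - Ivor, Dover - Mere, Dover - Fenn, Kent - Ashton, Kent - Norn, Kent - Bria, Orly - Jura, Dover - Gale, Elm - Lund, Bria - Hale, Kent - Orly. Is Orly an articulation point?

Deleting Orly raises the number of components from 1 to 2, so Orly is a cut vertex.

Yes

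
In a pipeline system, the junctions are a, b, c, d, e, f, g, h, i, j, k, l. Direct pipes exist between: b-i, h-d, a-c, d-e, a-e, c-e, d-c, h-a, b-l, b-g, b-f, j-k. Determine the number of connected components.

Starting from j we can reach j, k. That is one component of size 2.
Starting from b we can reach b, f, g, i, l. That is one component of size 5.
Starting from a we can reach a, c, d, e, h. That is one component of size 5.
Total: 3 components.

3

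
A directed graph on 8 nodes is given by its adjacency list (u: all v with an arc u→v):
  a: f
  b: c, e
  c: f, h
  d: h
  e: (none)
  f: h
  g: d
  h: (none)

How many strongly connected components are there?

{c} is an SCC by itself.
{f} is an SCC by itself.
{g} is an SCC by itself.
{e} is an SCC by itself.
{h} is an SCC by itself.
(and 3 more singleton SCCs)
That gives 8 strongly connected components.

8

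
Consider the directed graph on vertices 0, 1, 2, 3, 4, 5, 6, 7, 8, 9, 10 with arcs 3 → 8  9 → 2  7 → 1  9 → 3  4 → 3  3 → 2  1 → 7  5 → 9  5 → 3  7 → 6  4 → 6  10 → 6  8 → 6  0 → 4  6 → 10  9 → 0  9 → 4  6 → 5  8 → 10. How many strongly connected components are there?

3

{0, 3, 4, 5, 6, 8, 9, 10} are all mutually reachable — one SCC of size 8.
{1, 7} are all mutually reachable — one SCC of size 2.
{2} is an SCC by itself.
That gives 3 strongly connected components.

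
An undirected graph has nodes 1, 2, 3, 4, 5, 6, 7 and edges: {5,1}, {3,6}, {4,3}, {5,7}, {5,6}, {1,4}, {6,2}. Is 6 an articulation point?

Deleting 6 raises the number of components from 1 to 2, so 6 is a cut vertex.

Yes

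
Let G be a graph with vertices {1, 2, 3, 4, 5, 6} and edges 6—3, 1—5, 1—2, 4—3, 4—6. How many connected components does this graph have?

Starting from 1 we can reach 1, 2, 5. That is one component of size 3.
Starting from 3 we can reach 3, 4, 6. That is one component of size 3.
Total: 2 components.

2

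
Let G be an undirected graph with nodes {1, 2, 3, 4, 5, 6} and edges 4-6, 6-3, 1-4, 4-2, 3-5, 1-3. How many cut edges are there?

2

The edges on the cycle 1-4-6-3-1 are not bridges since each lies on that cycle.
But removing 4-2 disconnects 4 from 2; removing 3-5 disconnects 3 from 5 — these are bridges.
That makes 2 bridges.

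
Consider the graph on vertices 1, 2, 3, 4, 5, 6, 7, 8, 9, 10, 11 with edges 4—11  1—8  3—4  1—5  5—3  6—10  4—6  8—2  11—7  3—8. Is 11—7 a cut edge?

Yes

Removing 11—7 leaves no path between 11 and 7: the component count goes from 2 to 3. So it is a bridge.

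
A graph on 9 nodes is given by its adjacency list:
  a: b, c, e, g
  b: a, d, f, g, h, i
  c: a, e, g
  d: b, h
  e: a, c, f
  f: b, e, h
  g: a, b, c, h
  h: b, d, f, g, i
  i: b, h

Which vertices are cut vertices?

none

Removing g, for instance, still leaves 1 component. No single vertex removal increases the component count — the graph has no articulation points.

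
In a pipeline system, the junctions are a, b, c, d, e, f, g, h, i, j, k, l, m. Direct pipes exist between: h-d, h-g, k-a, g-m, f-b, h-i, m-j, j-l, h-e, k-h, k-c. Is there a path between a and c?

From a we can reach a, c, d, e, g, h, i, j, k, l, m, which includes c.

Yes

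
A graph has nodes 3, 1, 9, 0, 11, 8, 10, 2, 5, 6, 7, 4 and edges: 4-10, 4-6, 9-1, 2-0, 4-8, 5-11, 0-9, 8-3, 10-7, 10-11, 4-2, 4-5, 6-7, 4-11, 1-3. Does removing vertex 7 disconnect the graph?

Deleting 7 leaves 1 component (was 1) (its neighbors 6, 10 remain connected to each other), so 7 is not a cut vertex.

No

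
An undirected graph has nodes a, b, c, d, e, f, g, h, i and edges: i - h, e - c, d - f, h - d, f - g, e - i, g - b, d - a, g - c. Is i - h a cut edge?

No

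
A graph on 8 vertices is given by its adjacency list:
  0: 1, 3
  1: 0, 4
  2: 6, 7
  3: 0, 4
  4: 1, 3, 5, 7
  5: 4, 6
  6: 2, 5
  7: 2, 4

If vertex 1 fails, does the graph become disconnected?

No

Deleting 1 leaves 1 component (was 1) (its neighbors 0, 4 remain connected to each other), so 1 is not a cut vertex.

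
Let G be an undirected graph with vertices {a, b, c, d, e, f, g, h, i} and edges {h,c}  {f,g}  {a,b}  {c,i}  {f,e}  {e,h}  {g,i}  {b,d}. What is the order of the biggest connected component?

Starting from a we can reach a, b, d. That is one component of size 3.
Starting from c we can reach c, e, f, g, h, i. That is one component of size 6.
The largest has 6 vertices.

6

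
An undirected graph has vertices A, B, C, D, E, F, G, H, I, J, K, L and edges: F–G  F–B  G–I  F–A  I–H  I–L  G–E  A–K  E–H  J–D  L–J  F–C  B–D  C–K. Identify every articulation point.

F

Removing F increases the component count from 1 to 2, so F is a cut vertex.
By contrast removing K leaves 1 component; it is not a cut vertex. No other vertex is a cut vertex either.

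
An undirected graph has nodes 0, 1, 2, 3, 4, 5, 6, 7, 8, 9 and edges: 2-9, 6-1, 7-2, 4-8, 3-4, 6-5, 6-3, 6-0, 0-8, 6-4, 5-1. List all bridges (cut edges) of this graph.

2-7, 2-9

The edges on the cycle 6-5-1-6 are not bridges since each lies on that cycle.
But removing 2-9 disconnects 2 from 9; removing 2-7 disconnects 2 from 7 — these are bridges.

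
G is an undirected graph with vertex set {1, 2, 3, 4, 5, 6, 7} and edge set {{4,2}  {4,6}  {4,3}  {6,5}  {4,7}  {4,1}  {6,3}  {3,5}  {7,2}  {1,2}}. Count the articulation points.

1

Removing 4 increases the component count from 1 to 2, so 4 is a cut vertex.
By contrast removing 5 leaves 1 component; it is not a cut vertex. No other vertex is a cut vertex either.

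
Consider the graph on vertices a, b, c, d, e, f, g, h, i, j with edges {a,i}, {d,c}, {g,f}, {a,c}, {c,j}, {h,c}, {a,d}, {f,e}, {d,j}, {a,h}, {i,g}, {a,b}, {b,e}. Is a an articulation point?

Deleting a raises the number of components from 1 to 2, so a is a cut vertex.

Yes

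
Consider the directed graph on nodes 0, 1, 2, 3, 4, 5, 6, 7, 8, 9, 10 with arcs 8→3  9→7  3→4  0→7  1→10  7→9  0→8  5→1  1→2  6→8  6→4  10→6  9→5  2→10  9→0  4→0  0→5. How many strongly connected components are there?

{0, 1, 2, 3, 4, 5, 6, 7, 8, 9, 10} are all mutually reachable — one SCC of size 11.
That gives 1 strongly connected component.

1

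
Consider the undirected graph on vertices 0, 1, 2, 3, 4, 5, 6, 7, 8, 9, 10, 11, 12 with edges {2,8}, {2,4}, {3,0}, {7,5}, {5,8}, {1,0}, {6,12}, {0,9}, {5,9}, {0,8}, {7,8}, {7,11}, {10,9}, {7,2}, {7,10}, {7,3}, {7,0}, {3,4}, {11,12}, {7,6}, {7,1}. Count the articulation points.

1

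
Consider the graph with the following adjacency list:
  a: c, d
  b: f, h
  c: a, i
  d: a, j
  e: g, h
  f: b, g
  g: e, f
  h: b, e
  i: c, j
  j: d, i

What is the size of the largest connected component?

Starting from b we can reach b, e, f, g, h. That is one component of size 5.
Starting from a we can reach a, c, d, i, j. That is one component of size 5.
The largest has 5 vertices.

5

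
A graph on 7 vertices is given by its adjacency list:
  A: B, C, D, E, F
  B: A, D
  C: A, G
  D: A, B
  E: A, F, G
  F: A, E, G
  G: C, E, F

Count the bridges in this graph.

0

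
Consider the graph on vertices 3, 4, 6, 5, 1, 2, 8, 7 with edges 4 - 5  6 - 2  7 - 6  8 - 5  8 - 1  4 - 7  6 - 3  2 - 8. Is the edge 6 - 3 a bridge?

Yes

Removing 6 - 3 leaves no path between 6 and 3: the component count goes from 1 to 2. So it is a bridge.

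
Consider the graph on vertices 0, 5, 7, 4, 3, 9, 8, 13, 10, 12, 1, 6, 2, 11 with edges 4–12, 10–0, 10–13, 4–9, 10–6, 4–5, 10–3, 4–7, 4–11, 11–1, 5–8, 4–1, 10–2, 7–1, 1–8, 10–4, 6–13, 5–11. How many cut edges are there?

6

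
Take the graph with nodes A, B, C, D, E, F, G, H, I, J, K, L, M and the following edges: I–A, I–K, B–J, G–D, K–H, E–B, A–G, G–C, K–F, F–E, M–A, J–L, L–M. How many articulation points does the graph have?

Removing A increases the component count from 1 to 2, so A is a cut vertex.
Removing G increases the component count from 1 to 3, so G is a cut vertex.
Removing K increases the component count from 1 to 2, so K is a cut vertex.
By contrast removing I leaves 1 component; it is not a cut vertex. No other vertex is a cut vertex either.

3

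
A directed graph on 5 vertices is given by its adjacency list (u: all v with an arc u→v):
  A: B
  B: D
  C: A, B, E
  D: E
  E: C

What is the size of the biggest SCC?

5

{A, B, C, D, E} are all mutually reachable — one SCC of size 5.
The largest has 5 vertices.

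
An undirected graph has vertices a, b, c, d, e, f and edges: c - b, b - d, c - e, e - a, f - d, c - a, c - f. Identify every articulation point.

Removing c increases the component count from 1 to 2, so c is a cut vertex.
By contrast removing f leaves 1 component; it is not a cut vertex. No other vertex is a cut vertex either.

c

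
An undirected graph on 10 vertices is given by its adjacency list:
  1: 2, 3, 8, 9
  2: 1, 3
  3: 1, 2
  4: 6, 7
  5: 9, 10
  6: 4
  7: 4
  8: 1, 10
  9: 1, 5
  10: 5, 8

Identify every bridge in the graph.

The edges on the cycle 1-3-2-1 are not bridges since each lies on that cycle.
But removing 4-7 disconnects 4 from 7; removing 4-6 disconnects 4 from 6 — these are bridges.

4-6, 4-7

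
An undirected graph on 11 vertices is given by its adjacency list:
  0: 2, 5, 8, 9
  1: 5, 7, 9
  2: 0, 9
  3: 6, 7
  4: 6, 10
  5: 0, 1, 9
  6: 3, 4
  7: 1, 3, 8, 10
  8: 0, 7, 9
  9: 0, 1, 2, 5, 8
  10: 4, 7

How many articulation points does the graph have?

1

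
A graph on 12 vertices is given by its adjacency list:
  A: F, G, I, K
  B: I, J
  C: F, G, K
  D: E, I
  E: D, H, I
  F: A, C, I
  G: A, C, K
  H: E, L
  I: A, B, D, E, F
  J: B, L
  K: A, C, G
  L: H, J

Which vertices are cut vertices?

I

Removing I increases the component count from 1 to 2, so I is a cut vertex.
By contrast removing J leaves 1 component; it is not a cut vertex. No other vertex is a cut vertex either.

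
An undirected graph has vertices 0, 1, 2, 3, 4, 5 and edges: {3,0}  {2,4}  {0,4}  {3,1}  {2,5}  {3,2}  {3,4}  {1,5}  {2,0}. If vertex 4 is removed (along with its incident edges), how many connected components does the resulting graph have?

With 4 gone, the remaining components are: {0, 1, 2, 3, 5}.
That is 1 component.

1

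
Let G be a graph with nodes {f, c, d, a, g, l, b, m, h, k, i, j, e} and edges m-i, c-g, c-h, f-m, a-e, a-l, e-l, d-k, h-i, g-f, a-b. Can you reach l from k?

The component containing k is {d, k}, and l is not in it.

No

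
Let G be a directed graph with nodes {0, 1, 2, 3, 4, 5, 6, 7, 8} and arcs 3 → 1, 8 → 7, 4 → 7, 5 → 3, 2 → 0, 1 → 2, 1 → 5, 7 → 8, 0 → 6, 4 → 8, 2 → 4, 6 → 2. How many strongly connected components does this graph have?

4

{1, 3, 5} are all mutually reachable — one SCC of size 3.
{0, 2, 6} are all mutually reachable — one SCC of size 3.
{7, 8} are all mutually reachable — one SCC of size 2.
{4} is an SCC by itself.
That gives 4 strongly connected components.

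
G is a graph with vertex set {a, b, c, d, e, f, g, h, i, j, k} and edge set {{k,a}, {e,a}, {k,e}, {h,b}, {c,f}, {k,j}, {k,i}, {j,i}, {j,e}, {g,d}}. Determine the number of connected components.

Starting from c we can reach c, f. That is one component of size 2.
Starting from d we can reach d, g. That is one component of size 2.
Starting from b we can reach b, h. That is one component of size 2.
Starting from a we can reach a, e, i, j, k. That is one component of size 5.
Total: 4 components.

4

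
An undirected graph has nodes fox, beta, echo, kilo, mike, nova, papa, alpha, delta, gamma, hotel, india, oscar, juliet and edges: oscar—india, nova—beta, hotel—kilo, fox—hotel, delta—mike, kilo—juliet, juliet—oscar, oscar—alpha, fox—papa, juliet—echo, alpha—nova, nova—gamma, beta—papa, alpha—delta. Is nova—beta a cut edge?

No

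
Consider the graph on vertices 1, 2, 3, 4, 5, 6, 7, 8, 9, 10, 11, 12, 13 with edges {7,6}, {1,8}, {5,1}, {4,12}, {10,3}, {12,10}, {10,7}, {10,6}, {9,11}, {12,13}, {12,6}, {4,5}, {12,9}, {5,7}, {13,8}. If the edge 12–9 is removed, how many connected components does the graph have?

Before removal there are 2 components.
12–9 is a bridge — removing it separates 12's side from 9's side.
After removal: 3 components.

3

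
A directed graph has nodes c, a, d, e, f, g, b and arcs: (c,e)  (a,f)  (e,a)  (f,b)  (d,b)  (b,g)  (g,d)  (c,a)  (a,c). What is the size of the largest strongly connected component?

3

{b, d, g} are all mutually reachable — one SCC of size 3.
{a, c, e} are all mutually reachable — one SCC of size 3.
{f} is an SCC by itself.
The largest has 3 vertices.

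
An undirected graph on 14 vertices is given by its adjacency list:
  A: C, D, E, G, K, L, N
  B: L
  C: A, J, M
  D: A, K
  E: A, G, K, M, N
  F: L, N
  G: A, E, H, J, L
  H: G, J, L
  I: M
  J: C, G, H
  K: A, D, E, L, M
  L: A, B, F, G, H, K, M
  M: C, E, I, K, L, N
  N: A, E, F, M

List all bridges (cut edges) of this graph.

B-L, I-M

The edges on the cycle N-M-C-A-N are not bridges since each lies on that cycle.
But removing L-B disconnects L from B; removing I-M disconnects I from M — these are bridges.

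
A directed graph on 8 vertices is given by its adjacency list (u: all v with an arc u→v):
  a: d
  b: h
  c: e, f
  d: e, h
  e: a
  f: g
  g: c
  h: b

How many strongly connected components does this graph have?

{c, f, g} are all mutually reachable — one SCC of size 3.
{a, d, e} are all mutually reachable — one SCC of size 3.
{b, h} are all mutually reachable — one SCC of size 2.
That gives 3 strongly connected components.

3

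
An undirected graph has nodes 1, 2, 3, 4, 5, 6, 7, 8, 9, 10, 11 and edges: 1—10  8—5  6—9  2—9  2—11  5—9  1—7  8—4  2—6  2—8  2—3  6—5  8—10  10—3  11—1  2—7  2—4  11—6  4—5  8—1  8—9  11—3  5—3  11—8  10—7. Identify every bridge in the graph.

none

The edges on the cycle 11-8-5-3-11 are not bridges since each lies on that cycle.
Every edge lies on some cycle, so there are no bridges.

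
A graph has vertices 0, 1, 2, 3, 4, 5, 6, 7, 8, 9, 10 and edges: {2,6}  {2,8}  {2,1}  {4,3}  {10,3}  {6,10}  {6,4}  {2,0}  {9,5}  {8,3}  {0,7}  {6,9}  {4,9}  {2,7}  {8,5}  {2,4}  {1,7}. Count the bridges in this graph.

0

The edges on the cycle 2-0-7-2 are not bridges since each lies on that cycle.
Every edge lies on some cycle, so there are no bridges.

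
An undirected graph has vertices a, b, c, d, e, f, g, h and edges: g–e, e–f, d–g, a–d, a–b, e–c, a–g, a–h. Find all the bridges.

a-b, a-h, c-e, e-f, e-g

The edges on the cycle a-d-g-a are not bridges since each lies on that cycle.
But removing e–f disconnects e from f; removing a–b disconnects a from b; removing g–e disconnects g from e; removing e–c disconnects e from c — these are bridges.
In total 5 edges are bridges.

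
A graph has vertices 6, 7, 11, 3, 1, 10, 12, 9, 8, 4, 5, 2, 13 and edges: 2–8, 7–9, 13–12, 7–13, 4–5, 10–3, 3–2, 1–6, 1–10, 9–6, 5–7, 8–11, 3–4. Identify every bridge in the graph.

The edges on the cycle 1-10-3-4-5-7-9-6-1 are not bridges since each lies on that cycle.
But removing 2–8 disconnects 2 from 8; removing 13–7 disconnects 13 from 7; removing 8–11 disconnects 8 from 11; removing 13–12 disconnects 13 from 12 — these are bridges.
In total 5 edges are bridges.

11-8, 12-13, 13-7, 2-3, 2-8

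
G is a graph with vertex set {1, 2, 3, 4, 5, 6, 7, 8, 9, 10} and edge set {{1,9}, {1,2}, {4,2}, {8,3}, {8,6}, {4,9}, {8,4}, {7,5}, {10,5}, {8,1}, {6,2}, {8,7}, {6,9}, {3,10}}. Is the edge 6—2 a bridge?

No

After removing 6—2, the path 6-8-1-2 still connects them, so the edge is not a bridge.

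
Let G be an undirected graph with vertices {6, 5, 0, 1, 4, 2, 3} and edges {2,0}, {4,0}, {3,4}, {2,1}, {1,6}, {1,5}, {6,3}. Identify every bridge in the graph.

1-5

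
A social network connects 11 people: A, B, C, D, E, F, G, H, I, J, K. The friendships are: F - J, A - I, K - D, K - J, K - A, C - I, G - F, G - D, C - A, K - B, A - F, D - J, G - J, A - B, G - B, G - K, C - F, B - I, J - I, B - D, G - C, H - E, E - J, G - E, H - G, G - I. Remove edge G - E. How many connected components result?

G and E are still connected via G-H-E, so the component count stays at 1.

1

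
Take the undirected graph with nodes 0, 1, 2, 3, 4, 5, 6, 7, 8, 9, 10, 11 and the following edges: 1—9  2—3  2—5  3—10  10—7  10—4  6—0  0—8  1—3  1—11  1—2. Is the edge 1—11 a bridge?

Yes

Removing 1—11 leaves no path between 1 and 11: the component count goes from 2 to 3. So it is a bridge.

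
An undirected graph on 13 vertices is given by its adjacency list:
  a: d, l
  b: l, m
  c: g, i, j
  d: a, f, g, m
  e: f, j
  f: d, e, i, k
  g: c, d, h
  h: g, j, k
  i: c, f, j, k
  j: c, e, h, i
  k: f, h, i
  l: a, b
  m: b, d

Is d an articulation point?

Yes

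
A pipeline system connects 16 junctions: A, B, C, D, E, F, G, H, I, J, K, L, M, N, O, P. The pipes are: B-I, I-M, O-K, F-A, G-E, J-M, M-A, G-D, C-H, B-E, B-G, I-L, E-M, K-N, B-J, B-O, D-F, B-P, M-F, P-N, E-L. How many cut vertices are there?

1

Removing B increases the component count from 2 to 3, so B is a cut vertex.
By contrast removing D leaves 2 components; it is not a cut vertex. No other vertex is a cut vertex either.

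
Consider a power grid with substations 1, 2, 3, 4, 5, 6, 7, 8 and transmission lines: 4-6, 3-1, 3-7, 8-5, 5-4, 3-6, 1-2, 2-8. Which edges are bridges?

3-7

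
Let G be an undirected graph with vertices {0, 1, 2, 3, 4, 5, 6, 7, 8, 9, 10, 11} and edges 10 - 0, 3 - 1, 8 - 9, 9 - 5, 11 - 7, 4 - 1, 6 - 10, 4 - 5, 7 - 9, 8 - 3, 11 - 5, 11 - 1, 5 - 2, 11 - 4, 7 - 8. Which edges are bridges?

The edges on the cycle 11-7-8-9-5-4-11 are not bridges since each lies on that cycle.
But removing 5 - 2 disconnects 5 from 2; removing 10 - 0 disconnects 10 from 0; removing 6 - 10 disconnects 6 from 10 — these are bridges.

0-10, 10-6, 2-5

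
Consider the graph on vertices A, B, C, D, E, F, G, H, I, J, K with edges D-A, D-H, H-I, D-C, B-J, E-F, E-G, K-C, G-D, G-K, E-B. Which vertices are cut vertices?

B, D, E, G, H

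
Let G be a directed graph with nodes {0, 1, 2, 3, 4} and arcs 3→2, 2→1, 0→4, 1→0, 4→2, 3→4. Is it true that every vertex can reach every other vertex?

No

There is no directed path from 2 to 3, so the graph is not strongly connected.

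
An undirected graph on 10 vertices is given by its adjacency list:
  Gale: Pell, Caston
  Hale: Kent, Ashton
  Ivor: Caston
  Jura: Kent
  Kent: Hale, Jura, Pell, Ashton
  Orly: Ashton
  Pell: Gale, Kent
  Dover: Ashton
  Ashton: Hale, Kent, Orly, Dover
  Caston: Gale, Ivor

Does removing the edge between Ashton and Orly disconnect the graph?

Yes

Removing Ashton-Orly leaves no path between Ashton and Orly: the component count goes from 1 to 2. So it is a bridge.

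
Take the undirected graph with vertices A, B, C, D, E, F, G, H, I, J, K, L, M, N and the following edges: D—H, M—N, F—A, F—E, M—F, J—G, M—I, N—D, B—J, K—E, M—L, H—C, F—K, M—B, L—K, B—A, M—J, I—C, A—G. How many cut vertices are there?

1

Removing M increases the component count from 1 to 2, so M is a cut vertex.
By contrast removing K leaves 1 component; it is not a cut vertex. No other vertex is a cut vertex either.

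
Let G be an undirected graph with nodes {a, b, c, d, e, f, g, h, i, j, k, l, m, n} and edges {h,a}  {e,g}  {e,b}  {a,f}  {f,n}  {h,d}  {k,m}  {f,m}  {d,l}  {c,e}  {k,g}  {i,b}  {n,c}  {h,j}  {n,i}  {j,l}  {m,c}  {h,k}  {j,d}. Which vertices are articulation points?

h

Removing h increases the component count from 1 to 2, so h is a cut vertex.
By contrast removing m leaves 1 component; it is not a cut vertex. No other vertex is a cut vertex either.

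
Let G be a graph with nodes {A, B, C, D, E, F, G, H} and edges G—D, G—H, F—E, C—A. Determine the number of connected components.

B is isolated — a component by itself.
Starting from A we can reach A, C. That is one component of size 2.
Starting from E we can reach E, F. That is one component of size 2.
Starting from D we can reach D, G, H. That is one component of size 3.
Total: 4 components.

4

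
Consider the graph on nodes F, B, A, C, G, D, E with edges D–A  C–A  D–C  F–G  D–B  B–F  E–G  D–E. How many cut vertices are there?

1

Removing D increases the component count from 1 to 2, so D is a cut vertex.
By contrast removing F leaves 1 component; it is not a cut vertex. No other vertex is a cut vertex either.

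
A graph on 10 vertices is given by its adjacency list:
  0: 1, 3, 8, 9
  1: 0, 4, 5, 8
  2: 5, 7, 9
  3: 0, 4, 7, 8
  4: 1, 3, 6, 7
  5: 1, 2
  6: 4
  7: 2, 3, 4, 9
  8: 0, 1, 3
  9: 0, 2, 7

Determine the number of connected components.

1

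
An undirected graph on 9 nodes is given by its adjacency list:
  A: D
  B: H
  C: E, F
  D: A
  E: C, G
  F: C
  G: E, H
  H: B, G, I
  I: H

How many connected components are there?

Starting from A we can reach A, D. That is one component of size 2.
Starting from B we can reach B, C, E, F, G, H, I. That is one component of size 7.
Total: 2 components.

2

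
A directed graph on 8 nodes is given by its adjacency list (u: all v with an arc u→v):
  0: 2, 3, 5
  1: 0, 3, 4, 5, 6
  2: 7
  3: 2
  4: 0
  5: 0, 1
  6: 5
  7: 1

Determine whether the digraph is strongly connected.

From 6 we can reach every vertex (0, 1, 2, 3, 4, 5, 6, 7), and every vertex can reach 6 (0, 1, 2, 3, 4, 5, 6, 7). So the whole graph is one strongly connected component.

Yes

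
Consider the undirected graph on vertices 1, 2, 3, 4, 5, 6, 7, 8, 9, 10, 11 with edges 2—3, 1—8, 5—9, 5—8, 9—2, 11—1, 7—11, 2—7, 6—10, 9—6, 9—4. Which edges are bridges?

The edges on the cycle 5-9-2-7-11-1-8-5 are not bridges since each lies on that cycle.
But removing 6—10 disconnects 6 from 10; removing 2—3 disconnects 2 from 3; removing 6—9 disconnects 6 from 9; removing 9—4 disconnects 9 from 4 — these are bridges.

10-6, 2-3, 4-9, 6-9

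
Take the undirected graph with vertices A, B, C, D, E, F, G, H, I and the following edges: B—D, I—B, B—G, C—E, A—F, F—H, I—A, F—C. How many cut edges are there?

8

removing C—F disconnects C from F; removing A—I disconnects A from I; removing A—F disconnects A from F; removing I—B disconnects I from B — these are bridges.
In total 8 edges are bridges.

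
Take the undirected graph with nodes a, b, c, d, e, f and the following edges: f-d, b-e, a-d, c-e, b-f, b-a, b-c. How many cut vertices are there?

1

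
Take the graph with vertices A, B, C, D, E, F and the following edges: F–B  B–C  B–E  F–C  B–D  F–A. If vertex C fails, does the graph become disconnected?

Deleting C leaves 1 component (was 1) (its neighbors B, F remain connected to each other), so C is not a cut vertex.

No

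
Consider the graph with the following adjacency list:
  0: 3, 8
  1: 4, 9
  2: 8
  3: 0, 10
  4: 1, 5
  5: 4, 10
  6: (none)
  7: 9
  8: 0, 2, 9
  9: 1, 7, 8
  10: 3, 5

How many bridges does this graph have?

The edges on the cycle 5-4-1-9-8-0-3-10-5 are not bridges since each lies on that cycle.
But removing 7-9 disconnects 7 from 9; removing 2-8 disconnects 2 from 8 — these are bridges.
That makes 2 bridges.

2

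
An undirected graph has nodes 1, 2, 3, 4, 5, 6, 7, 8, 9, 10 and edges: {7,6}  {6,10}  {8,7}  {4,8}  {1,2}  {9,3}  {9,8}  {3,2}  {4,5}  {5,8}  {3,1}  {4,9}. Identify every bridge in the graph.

10-6, 3-9, 6-7, 7-8

The edges on the cycle 3-1-2-3 are not bridges since each lies on that cycle.
But removing 8 - 7 disconnects 8 from 7; removing 10 - 6 disconnects 10 from 6; removing 3 - 9 disconnects 3 from 9; removing 7 - 6 disconnects 7 from 6 — these are bridges.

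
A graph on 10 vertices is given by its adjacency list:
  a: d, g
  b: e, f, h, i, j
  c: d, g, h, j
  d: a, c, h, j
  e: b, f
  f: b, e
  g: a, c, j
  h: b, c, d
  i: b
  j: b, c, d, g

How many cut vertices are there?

Removing b increases the component count from 1 to 3, so b is a cut vertex.
By contrast removing c leaves 1 component; it is not a cut vertex. No other vertex is a cut vertex either.

1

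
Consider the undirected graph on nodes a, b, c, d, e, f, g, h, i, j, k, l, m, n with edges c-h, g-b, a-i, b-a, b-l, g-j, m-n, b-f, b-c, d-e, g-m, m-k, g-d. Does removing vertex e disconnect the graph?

Deleting e leaves 1 component (was 1), so e is not a cut vertex.

No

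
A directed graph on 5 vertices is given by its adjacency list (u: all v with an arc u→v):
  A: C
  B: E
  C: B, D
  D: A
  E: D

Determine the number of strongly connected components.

{A, B, C, D, E} are all mutually reachable — one SCC of size 5.
That gives 1 strongly connected component.

1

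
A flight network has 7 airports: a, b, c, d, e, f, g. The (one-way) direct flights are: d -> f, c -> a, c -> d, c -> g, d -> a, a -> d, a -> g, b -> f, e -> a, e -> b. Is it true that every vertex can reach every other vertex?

No

There is no directed path from c to e, so the graph is not strongly connected.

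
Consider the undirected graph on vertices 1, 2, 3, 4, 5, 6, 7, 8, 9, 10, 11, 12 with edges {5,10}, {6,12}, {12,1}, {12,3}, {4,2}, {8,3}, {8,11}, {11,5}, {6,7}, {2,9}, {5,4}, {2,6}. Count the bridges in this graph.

4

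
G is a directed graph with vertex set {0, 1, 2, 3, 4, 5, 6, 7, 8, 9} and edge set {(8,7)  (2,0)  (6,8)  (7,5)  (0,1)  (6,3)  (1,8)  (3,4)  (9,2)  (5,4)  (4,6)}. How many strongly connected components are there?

{3, 4, 5, 6, 7, 8} are all mutually reachable — one SCC of size 6.
{2} is an SCC by itself.
{9} is an SCC by itself.
{0} is an SCC by itself.
{1} is an SCC by itself.
That gives 5 strongly connected components.

5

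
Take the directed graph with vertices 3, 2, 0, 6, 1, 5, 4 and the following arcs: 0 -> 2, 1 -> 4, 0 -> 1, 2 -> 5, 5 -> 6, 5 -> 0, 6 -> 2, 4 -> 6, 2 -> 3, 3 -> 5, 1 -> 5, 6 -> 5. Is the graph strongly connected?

Yes

From 6 we can reach every vertex (0, 1, 2, 3, 4, 5, 6), and every vertex can reach 6 (0, 1, 2, 3, 4, 5, 6). So the whole graph is one strongly connected component.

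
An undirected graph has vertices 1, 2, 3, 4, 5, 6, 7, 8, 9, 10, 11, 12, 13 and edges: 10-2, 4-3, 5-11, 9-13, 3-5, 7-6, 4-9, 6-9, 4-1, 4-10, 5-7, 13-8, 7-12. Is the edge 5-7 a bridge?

After removing 5-7, the path 5-3-4-9-6-7 still connects them, so the edge is not a bridge.

No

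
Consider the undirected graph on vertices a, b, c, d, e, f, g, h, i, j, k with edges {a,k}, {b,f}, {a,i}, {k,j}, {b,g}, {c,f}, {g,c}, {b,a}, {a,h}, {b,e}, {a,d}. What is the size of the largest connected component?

Starting from a we can reach a, b, c, d, e, f, g, h, i, j, k. That is one component of size 11.
The largest has 11 vertices.

11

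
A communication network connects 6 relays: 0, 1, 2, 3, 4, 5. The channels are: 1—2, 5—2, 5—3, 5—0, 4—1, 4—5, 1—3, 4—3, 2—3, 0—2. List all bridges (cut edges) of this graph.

none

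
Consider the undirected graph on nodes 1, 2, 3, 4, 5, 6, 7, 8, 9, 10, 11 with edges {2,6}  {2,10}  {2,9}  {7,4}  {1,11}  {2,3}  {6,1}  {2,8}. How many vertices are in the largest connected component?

8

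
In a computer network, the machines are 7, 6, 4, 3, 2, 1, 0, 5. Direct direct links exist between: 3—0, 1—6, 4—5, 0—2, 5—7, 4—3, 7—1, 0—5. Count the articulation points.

Removing 0 increases the component count from 1 to 2, so 0 is a cut vertex.
Removing 1 increases the component count from 1 to 2, so 1 is a cut vertex.
Removing 5 increases the component count from 1 to 2, so 5 is a cut vertex.
Likewise 7 is a cut vertex.
By contrast removing 2 leaves 1 component; it is not a cut vertex. No other vertex is a cut vertex either.

4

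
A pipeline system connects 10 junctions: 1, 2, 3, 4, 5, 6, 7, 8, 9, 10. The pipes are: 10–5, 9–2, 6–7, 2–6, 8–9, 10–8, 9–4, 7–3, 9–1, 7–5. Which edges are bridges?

The edges on the cycle 10-8-9-2-6-7-5-10 are not bridges since each lies on that cycle.
But removing 4–9 disconnects 4 from 9; removing 1–9 disconnects 1 from 9; removing 7–3 disconnects 7 from 3 — these are bridges.

1-9, 3-7, 4-9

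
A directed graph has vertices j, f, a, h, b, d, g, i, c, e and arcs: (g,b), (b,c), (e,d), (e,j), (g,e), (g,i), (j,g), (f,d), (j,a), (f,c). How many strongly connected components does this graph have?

8

{e, g, j} are all mutually reachable — one SCC of size 3.
{d} is an SCC by itself.
{a} is an SCC by itself.
{i} is an SCC by itself.
{f} is an SCC by itself.
(and 3 more singleton SCCs)
That gives 8 strongly connected components.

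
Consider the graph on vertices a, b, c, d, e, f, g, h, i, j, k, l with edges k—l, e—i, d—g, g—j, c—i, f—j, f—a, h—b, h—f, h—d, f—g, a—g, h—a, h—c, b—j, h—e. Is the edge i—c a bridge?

After removing i—c, the path i-e-h-c still connects them, so the edge is not a bridge.

No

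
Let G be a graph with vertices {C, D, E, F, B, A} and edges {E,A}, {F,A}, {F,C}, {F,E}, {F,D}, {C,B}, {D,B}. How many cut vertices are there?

Removing F increases the component count from 1 to 2, so F is a cut vertex.
By contrast removing B leaves 1 component; it is not a cut vertex. No other vertex is a cut vertex either.

1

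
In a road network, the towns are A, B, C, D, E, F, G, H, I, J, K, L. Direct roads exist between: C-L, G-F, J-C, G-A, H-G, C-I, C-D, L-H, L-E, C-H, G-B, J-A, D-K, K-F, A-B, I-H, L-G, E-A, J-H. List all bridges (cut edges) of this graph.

The edges on the cycle C-L-G-F-K-D-C are not bridges since each lies on that cycle.
Every edge lies on some cycle, so there are no bridges.

none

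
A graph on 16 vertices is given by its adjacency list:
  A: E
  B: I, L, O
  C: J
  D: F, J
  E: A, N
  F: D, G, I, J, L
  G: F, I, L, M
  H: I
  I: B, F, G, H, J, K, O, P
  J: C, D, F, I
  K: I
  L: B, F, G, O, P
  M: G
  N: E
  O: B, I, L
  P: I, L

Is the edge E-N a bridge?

Removing E-N leaves no path between E and N: the component count goes from 2 to 3. So it is a bridge.

Yes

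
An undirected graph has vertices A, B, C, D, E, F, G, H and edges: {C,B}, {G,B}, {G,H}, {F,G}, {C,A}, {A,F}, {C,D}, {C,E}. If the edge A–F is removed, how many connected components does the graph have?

1

A and F are still connected via A-C-B-G-F, so the component count stays at 1.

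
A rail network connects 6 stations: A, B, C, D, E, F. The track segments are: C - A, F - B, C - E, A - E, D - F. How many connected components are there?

Starting from A we can reach A, C, E. That is one component of size 3.
Starting from B we can reach B, D, F. That is one component of size 3.
Total: 2 components.

2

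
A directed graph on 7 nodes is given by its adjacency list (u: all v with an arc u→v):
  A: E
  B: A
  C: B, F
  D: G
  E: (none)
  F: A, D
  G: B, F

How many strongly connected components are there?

5

{D, F, G} are all mutually reachable — one SCC of size 3.
{E} is an SCC by itself.
{C} is an SCC by itself.
{A} is an SCC by itself.
{B} is an SCC by itself.
That gives 5 strongly connected components.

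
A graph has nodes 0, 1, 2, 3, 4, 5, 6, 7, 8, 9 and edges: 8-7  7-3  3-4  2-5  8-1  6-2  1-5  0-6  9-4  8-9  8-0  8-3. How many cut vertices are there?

1

Removing 8 increases the component count from 1 to 2, so 8 is a cut vertex.
By contrast removing 5 leaves 1 component; it is not a cut vertex. No other vertex is a cut vertex either.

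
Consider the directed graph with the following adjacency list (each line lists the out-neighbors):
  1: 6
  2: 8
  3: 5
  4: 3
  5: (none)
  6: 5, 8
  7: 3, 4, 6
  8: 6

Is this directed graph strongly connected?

There is no directed path from 3 to 7, so the graph is not strongly connected.

No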